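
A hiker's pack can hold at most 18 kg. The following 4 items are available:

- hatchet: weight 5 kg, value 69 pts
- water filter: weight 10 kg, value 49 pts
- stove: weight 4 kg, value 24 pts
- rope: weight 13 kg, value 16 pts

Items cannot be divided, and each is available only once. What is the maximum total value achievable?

118 pts

This is a 0/1 knapsack; check combinations near the capacity.
- hatchet+water filter: weight 5+10=15, value 69+49=118
- hatchet+stove: weight 5+4=9, value 69+24=93
- hatchet+rope: weight 5+13=18, value 69+16=85
- water filter+stove: weight 10+4=14, value 49+24=73
- hatchet: weight 5, value 69
Best: 118 pts.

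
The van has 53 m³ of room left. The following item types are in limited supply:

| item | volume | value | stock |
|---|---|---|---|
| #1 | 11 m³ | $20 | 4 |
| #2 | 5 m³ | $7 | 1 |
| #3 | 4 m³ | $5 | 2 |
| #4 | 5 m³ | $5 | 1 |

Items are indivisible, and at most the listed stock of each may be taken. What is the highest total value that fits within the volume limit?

Top feasible selections:
- 4×#1 + 1×#2 + 1×#3: volume 53, value 92
- 4×#1 + 2×#3: volume 52, value 90
- 4×#1 + 1×#3 + 1×#4: volume 53, value 90
- 4×#1 + 1×#2: volume 49, value 87
Best: $92.

$92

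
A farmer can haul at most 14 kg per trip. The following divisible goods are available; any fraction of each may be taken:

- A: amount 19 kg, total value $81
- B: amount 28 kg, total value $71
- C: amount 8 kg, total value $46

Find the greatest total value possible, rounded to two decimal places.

71.58

Take in order of value per unit:
- C (46/8 per unit): all 8 → value 46, running total 46.00
- A (81/19 per unit): 6 of 19 → value 6×81/19 = 25.5789, running total 71.58
Total 71.58.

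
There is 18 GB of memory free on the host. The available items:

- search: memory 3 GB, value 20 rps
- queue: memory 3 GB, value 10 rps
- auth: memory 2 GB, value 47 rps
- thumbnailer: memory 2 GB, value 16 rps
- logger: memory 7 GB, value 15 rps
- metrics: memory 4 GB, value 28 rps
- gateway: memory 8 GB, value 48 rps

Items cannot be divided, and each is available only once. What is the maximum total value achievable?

143 rps

Check high-value combinations within 18 GB:
- search+auth+metrics+gateway: memory 3+2+4+8=17, value 20+47+28+48=143
- search+queue+auth+thumbnailer+gateway: memory 3+3+2+2+8=18, value 20+10+47+16+48=141
- auth+thumbnailer+metrics+gateway: memory 2+2+4+8=16, value 47+16+28+48=139
Best: 143 rps.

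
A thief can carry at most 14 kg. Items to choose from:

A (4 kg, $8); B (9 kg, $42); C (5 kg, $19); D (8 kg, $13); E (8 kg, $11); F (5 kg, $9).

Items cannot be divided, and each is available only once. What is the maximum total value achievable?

$61

Check high-value combinations within 14 kg:
- B+C: weight 9+5=14, value 42+19=61
- B+F: weight 9+5=14, value 42+9=51
- A+B: weight 4+9=13, value 8+42=50
Best: $61.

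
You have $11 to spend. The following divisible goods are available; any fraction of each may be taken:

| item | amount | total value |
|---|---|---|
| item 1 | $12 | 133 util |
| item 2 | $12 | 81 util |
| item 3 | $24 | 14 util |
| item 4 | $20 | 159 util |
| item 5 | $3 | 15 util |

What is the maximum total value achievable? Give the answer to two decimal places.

121.92

Take in order of value per unit:
- item 1 (133/12 per unit): 11 of 12 → value 11×133/12 = 121.9167, running total 121.92
Total 121.92.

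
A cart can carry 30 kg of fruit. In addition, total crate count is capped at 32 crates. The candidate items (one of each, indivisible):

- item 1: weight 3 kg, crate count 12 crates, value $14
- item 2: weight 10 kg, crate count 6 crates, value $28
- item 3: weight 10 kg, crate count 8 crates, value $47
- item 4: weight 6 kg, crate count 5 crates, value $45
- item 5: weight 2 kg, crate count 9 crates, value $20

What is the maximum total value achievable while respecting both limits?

$140

Feasible sets respecting both limits:
- item 2+item 3+item 4+item 5: weight 28, crate count 28, value 140
- item 1+item 2+item 3+item 4: weight 29, crate count 31, value 134
- item 2+item 3+item 4: weight 26, crate count 19, value 120
- item 3+item 4+item 5: weight 18, crate count 22, value 112
Best: $140.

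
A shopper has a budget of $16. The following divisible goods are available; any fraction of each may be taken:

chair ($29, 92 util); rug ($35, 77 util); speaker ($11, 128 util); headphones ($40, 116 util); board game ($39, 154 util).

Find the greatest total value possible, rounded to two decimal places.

Take in order of value per unit:
- speaker (128/11 per unit): all 11 → value 128, running total 128.00
- board game (154/39 per unit): 5 of 39 → value 5×154/39 = 19.7436, running total 147.74
Total 147.74.

147.74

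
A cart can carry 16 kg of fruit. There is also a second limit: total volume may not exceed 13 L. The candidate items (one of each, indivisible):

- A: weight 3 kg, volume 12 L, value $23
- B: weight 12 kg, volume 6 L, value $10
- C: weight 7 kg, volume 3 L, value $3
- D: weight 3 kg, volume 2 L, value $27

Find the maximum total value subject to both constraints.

Feasible sets respecting both limits:
- B+D: weight 15, volume 8, value 37
- C+D: weight 10, volume 5, value 30
- D: weight 3, volume 2, value 27
- A: weight 3, volume 12, value 23
Best: $37.

$37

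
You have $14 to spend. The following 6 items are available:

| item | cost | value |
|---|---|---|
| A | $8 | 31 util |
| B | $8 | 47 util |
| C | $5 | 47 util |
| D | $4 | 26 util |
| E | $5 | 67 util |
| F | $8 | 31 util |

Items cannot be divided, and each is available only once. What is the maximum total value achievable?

Check high-value combinations within $14:
- C+D+E: cost 5+4+5=14, value 47+26+67=140
- C+E: cost 5+5=10, value 47+67=114
- B+E: cost 8+5=13, value 47+67=114
Best: 140 util.

140 util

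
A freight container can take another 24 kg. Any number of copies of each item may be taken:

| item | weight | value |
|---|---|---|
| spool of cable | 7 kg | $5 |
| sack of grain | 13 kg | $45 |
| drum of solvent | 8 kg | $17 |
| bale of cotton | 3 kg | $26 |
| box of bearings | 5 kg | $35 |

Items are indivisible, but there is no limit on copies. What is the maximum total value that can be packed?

$208

Best value-per-unit is bale of cotton at 26/3, and filling with it alone uses weight 8×3=24. No mix of the others beats 8×26 = 208.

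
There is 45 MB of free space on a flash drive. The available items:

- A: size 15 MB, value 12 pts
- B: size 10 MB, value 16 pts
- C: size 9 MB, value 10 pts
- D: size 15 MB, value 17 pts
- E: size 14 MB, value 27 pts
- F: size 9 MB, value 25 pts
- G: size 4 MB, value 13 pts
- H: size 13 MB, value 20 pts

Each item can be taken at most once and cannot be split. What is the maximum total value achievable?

Check high-value combinations within 45 MB:
- E+F+G+H: size 14+9+4+13=40, value 27+25+13+20=85
- B+C+F+G+H: size 10+9+9+4+13=45, value 16+10+25+13+20=84
- D+E+F+G: size 15+14+9+4=42, value 17+27+25+13=82
- C+E+F+H: size 9+14+9+13=45, value 10+27+25+20=82
Best: 85 pts.

85 pts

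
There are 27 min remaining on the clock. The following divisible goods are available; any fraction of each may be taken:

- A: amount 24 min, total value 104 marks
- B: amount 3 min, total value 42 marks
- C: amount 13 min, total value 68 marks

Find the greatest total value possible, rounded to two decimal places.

Take in order of value per unit:
- B (42/3 per unit): all 3 → value 42, running total 42.00
- C (68/13 per unit): all 13 → value 68, running total 110.00
- A (104/24 per unit): 11 of 24 → value 11×104/24 = 47.6667, running total 157.67
Total 157.67.

157.67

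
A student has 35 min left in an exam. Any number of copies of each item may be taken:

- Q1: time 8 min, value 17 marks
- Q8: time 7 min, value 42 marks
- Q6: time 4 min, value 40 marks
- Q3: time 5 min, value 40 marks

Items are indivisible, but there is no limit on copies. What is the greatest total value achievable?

322 marks

Best value-per-unit is Q6 at 40/4; filling with it alone gives 8×40 = 320.
Optimal mix: 1×Q8 + 7×Q6 → time 35, value 322.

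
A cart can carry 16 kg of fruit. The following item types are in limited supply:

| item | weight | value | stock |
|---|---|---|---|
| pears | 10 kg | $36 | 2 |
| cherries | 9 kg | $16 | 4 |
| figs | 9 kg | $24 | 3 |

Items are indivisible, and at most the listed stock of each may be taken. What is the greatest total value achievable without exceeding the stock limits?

Top feasible selections:
- 1×pears: weight 10, value 36
- 1×figs: weight 9, value 24
- 1×cherries: weight 9, value 16
Best: $36.

$36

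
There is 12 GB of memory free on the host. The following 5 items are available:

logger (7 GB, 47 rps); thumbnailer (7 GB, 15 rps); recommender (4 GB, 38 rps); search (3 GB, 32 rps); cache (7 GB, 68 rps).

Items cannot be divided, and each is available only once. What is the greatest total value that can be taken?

106 rps

Check high-value combinations within 12 GB:
- recommender+cache: memory 4+7=11, value 38+68=106
- search+cache: memory 3+7=10, value 32+68=100
- logger+recommender: memory 7+4=11, value 47+38=85
Best: 106 rps.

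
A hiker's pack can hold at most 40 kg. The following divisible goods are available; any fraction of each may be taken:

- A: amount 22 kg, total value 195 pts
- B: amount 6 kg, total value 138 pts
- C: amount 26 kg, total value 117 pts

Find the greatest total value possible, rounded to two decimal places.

387.00

Take in order of value per unit:
- B (138/6 per unit): all 6 → value 138, running total 138.00
- A (195/22 per unit): all 22 → value 195, running total 333.00
- C (117/26 per unit): 12 of 26 → value 12×117/26 = 54.0000, running total 387.00
Total 387.00.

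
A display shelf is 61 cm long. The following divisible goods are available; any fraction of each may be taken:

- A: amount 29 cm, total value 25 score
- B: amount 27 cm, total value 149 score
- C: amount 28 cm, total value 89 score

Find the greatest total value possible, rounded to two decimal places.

Take in order of value per unit:
- B (149/27 per unit): all 27 → value 149, running total 149.00
- C (89/28 per unit): all 28 → value 89, running total 238.00
- A (25/29 per unit): 6 of 29 → value 6×25/29 = 5.1724, running total 243.17
Total 243.17.

243.17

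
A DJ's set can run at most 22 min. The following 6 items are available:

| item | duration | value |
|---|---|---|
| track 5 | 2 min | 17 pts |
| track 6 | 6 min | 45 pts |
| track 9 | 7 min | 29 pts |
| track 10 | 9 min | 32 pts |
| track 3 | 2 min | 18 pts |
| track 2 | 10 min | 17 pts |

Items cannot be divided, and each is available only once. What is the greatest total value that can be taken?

Check high-value combinations within 22 min:
- track 5+track 6+track 10+track 3: duration 2+6+9+2=19, value 17+45+32+18=112
- track 5+track 6+track 9+track 3: duration 2+6+7+2=17, value 17+45+29+18=109
- track 6+track 9+track 10: duration 6+7+9=22, value 45+29+32=106
Best: 112 pts.

112 pts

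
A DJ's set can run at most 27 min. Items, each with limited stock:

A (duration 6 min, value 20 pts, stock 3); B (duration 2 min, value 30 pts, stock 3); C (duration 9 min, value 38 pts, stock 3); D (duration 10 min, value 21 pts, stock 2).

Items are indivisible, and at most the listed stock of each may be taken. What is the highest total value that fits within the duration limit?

168 pts

Best selections within duration 27 and stock limits:
- 2×A + 3×B + 1×C: duration 27, value 168
- 3×B + 2×C: duration 24, value 166
- 3×A + 3×B: duration 24, value 150
- 3×B + 1×C + 1×D: duration 25, value 149
Best: 168 pts.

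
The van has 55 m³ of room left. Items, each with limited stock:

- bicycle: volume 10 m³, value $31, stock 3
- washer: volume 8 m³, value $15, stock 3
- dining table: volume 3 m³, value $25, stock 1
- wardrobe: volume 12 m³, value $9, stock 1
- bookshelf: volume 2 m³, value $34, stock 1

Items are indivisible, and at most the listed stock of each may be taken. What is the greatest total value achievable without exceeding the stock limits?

$182

Best selections within volume 55 and stock limits:
- 3×bicycle + 2×washer + 1×dining table + 1×bookshelf: volume 51, value 182
- 3×bicycle + 1×washer + 1×dining table + 1×wardrobe + 1×bookshelf: volume 55, value 176
- 3×bicycle + 1×washer + 1×dining table + 1×bookshelf: volume 43, value 167
Best: $182.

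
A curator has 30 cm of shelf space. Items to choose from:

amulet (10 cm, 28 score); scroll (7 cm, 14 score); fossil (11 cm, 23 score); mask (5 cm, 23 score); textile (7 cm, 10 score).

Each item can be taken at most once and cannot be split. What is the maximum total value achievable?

Check high-value combinations within 30 cm:
- amulet+scroll+mask+textile: length 10+7+5+7=29, value 28+14+23+10=75
- amulet+fossil+mask: length 10+11+5=26, value 28+23+23=74
- scroll+fossil+mask+textile: length 7+11+5+7=30, value 14+23+23+10=70
- amulet+scroll+mask: length 10+7+5=22, value 28+14+23=65
- amulet+scroll+fossil: length 10+7+11=28, value 28+14+23=65
Best: 75 score.

75 score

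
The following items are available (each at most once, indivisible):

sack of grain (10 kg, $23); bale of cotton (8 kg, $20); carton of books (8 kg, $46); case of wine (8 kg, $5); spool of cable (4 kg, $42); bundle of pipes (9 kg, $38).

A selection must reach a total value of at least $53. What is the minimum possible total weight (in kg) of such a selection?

Subsets with value ≥ 53, sorted by total weight:
- carton of books+spool of cable: weight 12, value 88
- bale of cotton+spool of cable: weight 12, value 62
Minimum weight: 12 kg.

12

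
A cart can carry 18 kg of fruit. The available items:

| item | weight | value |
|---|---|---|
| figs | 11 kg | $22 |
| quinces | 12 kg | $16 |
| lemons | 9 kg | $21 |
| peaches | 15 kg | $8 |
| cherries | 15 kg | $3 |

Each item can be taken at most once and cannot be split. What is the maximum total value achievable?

Check high-value combinations within 18 kg:
- figs: weight 11, value 22
- lemons: weight 9, value 21
- quinces: weight 12, value 16
Best: $22.

$22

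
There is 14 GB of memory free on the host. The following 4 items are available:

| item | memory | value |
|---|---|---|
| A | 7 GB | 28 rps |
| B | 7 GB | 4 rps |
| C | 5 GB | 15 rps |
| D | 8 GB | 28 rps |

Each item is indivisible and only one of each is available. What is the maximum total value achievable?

43 rps

This is a 0/1 knapsack; check combinations near the capacity.
- A+C: memory 7+5=12, value 28+15=43
- C+D: memory 5+8=13, value 15+28=43
- A+B: memory 7+7=14, value 28+4=32
- A: memory 7, value 28
- D: memory 8, value 28
Best: 43 rps.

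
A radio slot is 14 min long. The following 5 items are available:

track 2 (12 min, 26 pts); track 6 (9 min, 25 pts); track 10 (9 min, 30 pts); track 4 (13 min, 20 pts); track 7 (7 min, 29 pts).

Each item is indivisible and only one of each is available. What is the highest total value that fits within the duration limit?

30 pts

Check high-value combinations within 14 min:
- track 10: duration 9, value 30
- track 7: duration 7, value 29
- track 2: duration 12, value 26
Best: 30 pts.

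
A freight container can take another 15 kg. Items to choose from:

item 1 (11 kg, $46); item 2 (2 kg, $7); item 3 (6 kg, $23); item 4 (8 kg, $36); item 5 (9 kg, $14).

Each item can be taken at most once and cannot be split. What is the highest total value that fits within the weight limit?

Check high-value combinations within 15 kg:
- item 3+item 4: weight 6+8=14, value 23+36=59
- item 1+item 2: weight 11+2=13, value 46+7=53
- item 1: weight 11, value 46
- item 2+item 4: weight 2+8=10, value 7+36=43
- item 3+item 5: weight 6+9=15, value 23+14=37
Best: $59.

$59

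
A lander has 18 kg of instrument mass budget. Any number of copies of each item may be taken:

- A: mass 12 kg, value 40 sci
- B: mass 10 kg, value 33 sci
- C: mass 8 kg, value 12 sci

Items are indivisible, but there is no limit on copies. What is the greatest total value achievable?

Best value-per-unit is A at 40/12; filling with it alone gives 1×40 = 40.
Optimal mix: 1×B + 1×C → mass 18, value 45.

45 sci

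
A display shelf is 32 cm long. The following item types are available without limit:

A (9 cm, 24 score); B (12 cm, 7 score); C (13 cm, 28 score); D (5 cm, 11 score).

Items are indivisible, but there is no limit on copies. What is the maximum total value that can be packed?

Best value-per-unit is A at 24/9; filling with it alone gives 3×24 = 72.
Optimal mix: 3×A + 1×D → length 32, value 83.

83 score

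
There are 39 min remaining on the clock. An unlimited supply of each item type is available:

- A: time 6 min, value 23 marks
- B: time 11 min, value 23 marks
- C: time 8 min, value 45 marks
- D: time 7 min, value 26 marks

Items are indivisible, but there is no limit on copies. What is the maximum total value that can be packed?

206 marks

Best value-per-unit is C at 45/8; filling with it alone gives 4×45 = 180.
Optimal mix: 4×C + 1×D → time 39, value 206.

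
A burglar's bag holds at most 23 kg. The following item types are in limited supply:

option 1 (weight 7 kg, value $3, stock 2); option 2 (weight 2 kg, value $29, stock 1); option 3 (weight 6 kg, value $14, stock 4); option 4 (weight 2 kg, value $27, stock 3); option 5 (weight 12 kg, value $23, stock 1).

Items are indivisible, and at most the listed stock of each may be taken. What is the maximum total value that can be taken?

Best selections within weight 23 and stock limits:
- 1×option 2 + 2×option 3 + 3×option 4: weight 20, value 138
- 1×option 2 + 3×option 4 + 1×option 5: weight 20, value 133
- 1×option 1 + 1×option 2 + 1×option 3 + 3×option 4: weight 21, value 127
Best: $138.

$138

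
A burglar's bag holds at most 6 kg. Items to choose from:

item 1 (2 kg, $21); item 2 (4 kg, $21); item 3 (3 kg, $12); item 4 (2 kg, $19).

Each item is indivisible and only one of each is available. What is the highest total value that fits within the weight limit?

$42

This is a 0/1 knapsack; check combinations near the capacity.
- item 1+item 2: weight 2+4=6, value 21+21=42
- item 1+item 4: weight 2+2=4, value 21+19=40
- item 2+item 4: weight 4+2=6, value 21+19=40
- item 1+item 3: weight 2+3=5, value 21+12=33
Best: $42.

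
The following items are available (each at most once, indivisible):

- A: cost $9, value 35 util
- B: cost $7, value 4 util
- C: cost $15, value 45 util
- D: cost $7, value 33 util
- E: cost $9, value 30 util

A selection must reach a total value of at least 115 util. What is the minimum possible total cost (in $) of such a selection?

38

Subsets with value ≥ 115, sorted by total cost:
- A+B+C+D: cost 38, value 117
- A+C+D+E: cost 40, value 143
- A+B+C+D+E: cost 47, value 147
Minimum cost: 38 $.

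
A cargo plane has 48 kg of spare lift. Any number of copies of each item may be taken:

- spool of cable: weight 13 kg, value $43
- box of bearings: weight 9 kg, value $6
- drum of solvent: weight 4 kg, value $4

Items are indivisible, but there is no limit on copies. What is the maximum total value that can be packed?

$137

Best value-per-unit is spool of cable at 43/13; filling with it alone gives 3×43 = 129.
Optimal mix: 3×spool of cable + 2×drum of solvent → weight 47, value 137.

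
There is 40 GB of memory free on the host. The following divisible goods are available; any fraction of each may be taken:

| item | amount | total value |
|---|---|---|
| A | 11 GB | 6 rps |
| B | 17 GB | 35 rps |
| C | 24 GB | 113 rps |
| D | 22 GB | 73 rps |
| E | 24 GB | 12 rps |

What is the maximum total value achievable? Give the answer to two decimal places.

166.09

Take in order of value per unit:
- C (113/24 per unit): all 24 → value 113, running total 113.00
- D (73/22 per unit): 16 of 22 → value 16×73/22 = 53.0909, running total 166.09
Total 166.09.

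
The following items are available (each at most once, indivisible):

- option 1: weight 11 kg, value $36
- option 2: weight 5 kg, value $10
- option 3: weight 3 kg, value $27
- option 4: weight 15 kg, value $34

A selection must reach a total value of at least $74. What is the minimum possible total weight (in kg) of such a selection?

Subsets with value ≥ 74, sorted by total weight:
- option 1+option 3+option 4: weight 29, value 97
- option 1+option 2+option 4: weight 31, value 80
- option 1+option 2+option 3+option 4: weight 34, value 107
Minimum weight: 29 kg.

29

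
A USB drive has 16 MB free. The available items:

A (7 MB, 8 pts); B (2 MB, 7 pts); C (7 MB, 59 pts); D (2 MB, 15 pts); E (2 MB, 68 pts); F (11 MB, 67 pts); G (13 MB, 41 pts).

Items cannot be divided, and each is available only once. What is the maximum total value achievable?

Check high-value combinations within 16 MB:
- D+E+F: size 2+2+11=15, value 15+68+67=150
- B+C+D+E: size 2+7+2+2=13, value 7+59+15+68=149
- C+D+E: size 7+2+2=11, value 59+15+68=142
- B+E+F: size 2+2+11=15, value 7+68+67=142
- E+F: size 2+11=13, value 68+67=135
Best: 150 pts.

150 pts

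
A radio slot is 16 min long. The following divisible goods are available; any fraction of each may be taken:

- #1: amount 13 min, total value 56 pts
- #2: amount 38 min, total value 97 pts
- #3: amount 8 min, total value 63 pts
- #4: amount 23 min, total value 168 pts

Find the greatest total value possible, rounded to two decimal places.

Take in order of value per unit:
- #3 (63/8 per unit): all 8 → value 63, running total 63.00
- #4 (168/23 per unit): 8 of 23 → value 8×168/23 = 58.4348, running total 121.43
Total 121.43.

121.43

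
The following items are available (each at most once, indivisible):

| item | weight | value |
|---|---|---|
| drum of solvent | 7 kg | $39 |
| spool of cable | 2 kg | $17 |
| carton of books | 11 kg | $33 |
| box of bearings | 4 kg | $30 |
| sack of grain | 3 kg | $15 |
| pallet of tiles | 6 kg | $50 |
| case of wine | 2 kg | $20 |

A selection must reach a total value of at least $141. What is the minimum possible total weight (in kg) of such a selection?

20

Subsets with value ≥ 141, sorted by total weight:
- drum of solvent+spool of cable+sack of grain+pallet of tiles+case of wine: weight 20, value 141
- drum of solvent+spool of cable+box of bearings+pallet of tiles+case of wine: weight 21, value 156
- drum of solvent+box of bearings+sack of grain+pallet of tiles+case of wine: weight 22, value 154
- drum of solvent+spool of cable+box of bearings+sack of grain+pallet of tiles: weight 22, value 151
Minimum weight: 20 kg.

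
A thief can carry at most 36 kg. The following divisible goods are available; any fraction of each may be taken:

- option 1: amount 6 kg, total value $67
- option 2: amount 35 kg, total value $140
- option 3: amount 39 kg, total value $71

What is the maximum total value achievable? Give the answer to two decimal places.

Take in order of value per unit:
- option 1 (67/6 per unit): all 6 → value 67, running total 67.00
- option 2 (140/35 per unit): 30 of 35 → value 30×140/35 = 120.0000, running total 187.00
Total 187.00.

187.00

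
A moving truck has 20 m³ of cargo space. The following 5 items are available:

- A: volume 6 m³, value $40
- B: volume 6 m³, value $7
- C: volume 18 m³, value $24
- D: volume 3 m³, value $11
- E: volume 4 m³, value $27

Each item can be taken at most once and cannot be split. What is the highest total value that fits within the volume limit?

$85

Check high-value combinations within 20 m³:
- A+B+D+E: volume 6+6+3+4=19, value 40+7+11+27=85
- A+D+E: volume 6+3+4=13, value 40+11+27=78
- A+B+E: volume 6+6+4=16, value 40+7+27=74
- A+E: volume 6+4=10, value 40+27=67
- A+B+D: volume 6+6+3=15, value 40+7+11=58
Best: $85.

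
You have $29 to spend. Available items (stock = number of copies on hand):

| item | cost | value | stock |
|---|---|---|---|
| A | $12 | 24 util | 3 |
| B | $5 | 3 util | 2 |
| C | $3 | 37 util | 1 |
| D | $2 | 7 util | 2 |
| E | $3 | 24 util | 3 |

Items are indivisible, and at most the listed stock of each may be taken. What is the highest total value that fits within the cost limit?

Best selections within cost 29 and stock limits:
- 1×A + 1×C + 2×D + 3×E: cost 28, value 147
- 1×A + 1×C + 1×D + 3×E: cost 26, value 140
- 1×A + 1×B + 1×C + 3×E: cost 29, value 136
Best: 147 util.

147 util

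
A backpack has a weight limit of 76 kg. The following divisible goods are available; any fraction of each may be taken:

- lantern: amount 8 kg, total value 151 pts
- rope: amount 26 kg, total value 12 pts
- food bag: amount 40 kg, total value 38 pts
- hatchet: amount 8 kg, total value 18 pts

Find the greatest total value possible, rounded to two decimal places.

Take in order of value per unit:
- lantern (151/8 per unit): all 8 → value 151, running total 151.00
- hatchet (18/8 per unit): all 8 → value 18, running total 169.00
- food bag (38/40 per unit): all 40 → value 38, running total 207.00
- rope (12/26 per unit): 20 of 26 → value 20×12/26 = 9.2308, running total 216.23
Total 216.23.

216.23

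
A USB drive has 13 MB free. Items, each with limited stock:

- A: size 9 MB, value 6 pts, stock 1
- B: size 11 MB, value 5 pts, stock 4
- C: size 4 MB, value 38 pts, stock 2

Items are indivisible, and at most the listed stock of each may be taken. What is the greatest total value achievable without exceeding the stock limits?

76 pts

Best selections within size 13 and stock limits:
- 2×C: size 8, value 76
- 1×A + 1×C: size 13, value 44
- 1×C: size 4, value 38
- 1×A: size 9, value 6
Best: 76 pts.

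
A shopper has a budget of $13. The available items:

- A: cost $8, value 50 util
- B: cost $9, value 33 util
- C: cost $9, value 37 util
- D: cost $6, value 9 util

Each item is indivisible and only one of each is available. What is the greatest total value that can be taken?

This is a 0/1 knapsack; check combinations near the capacity.
- A: cost 8, value 50
- C: cost 9, value 37
- B: cost 9, value 33
- D: cost 6, value 9
Best: 50 util.

50 util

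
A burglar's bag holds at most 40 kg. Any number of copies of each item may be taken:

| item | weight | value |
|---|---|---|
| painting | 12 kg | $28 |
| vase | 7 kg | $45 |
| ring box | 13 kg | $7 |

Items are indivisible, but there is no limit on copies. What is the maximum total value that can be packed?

$225

Best value-per-unit is vase at 45/7, and filling with it alone uses weight 5×7=35. No mix of the others beats 5×45 = 225.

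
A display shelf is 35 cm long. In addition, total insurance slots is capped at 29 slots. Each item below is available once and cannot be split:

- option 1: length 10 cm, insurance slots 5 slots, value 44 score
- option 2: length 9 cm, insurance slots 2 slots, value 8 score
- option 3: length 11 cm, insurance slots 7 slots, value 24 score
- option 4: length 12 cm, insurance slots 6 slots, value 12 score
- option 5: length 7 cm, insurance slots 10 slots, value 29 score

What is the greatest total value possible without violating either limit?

97 score

Feasible sets respecting both limits:
- option 1+option 3+option 5: length 28, insurance slots 22, value 97
- option 1+option 4+option 5: length 29, insurance slots 21, value 85
- option 1+option 2+option 5: length 26, insurance slots 17, value 81
Best: 97 score.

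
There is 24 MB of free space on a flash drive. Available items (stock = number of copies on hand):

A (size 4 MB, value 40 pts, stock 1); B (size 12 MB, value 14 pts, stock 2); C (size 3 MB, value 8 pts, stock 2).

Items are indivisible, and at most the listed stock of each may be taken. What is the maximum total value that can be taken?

70 pts

Top feasible selections:
- 1×A + 1×B + 2×C: size 22, value 70
- 1×A + 1×B + 1×C: size 19, value 62
- 1×A + 2×C: size 10, value 56
Best: 70 pts.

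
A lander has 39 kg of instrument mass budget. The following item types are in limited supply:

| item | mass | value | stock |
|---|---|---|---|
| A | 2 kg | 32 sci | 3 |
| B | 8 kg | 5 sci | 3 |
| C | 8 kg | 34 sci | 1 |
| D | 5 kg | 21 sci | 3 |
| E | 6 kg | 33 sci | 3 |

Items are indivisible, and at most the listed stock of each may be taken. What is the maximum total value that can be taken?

Top feasible selections:
- 3×A + 3×D + 3×E: mass 39, value 258
- 3×A + 1×C + 1×D + 3×E: mass 37, value 250
- 3×A + 1×C + 2×D + 2×E: mass 36, value 238
Best: 258 sci.

258 sci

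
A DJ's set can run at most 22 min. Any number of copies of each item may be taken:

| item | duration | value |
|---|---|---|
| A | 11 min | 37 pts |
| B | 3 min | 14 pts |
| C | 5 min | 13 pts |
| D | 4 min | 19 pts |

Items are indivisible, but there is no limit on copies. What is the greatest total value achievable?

Best value-per-unit is D at 19/4; filling with it alone gives 5×19 = 95.
Optimal mix: 2×B + 4×D → duration 22, value 104.

104 pts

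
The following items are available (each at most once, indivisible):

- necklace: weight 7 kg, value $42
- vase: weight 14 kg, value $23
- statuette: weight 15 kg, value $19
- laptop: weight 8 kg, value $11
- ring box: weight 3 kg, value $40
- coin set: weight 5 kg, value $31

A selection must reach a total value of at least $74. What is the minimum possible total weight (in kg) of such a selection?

Subsets with value ≥ 74, sorted by total weight:
- necklace+ring box: weight 10, value 82
- necklace+ring box+coin set: weight 15, value 113
- laptop+ring box+coin set: weight 16, value 82
Minimum weight: 10 kg.

10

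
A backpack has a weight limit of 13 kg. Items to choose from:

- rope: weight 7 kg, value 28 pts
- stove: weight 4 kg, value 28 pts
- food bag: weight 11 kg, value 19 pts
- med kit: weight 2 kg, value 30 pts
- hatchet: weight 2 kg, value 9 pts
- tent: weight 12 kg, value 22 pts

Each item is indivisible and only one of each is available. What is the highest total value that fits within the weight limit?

86 pts

This is a 0/1 knapsack; check combinations near the capacity.
- rope+stove+med kit: weight 7+4+2=13, value 28+28+30=86
- stove+med kit+hatchet: weight 4+2+2=8, value 28+30+9=67
- rope+med kit+hatchet: weight 7+2+2=11, value 28+30+9=67
- rope+stove+hatchet: weight 7+4+2=13, value 28+28+9=65
- stove+med kit: weight 4+2=6, value 28+30=58
Best: 86 pts.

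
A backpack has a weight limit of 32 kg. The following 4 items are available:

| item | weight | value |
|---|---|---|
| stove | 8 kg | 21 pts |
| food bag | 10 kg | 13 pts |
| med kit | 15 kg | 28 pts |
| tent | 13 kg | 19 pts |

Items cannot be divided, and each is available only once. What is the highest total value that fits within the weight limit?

53 pts

Check high-value combinations within 32 kg:
- stove+food bag+tent: weight 8+10+13=31, value 21+13+19=53
- stove+med kit: weight 8+15=23, value 21+28=49
- med kit+tent: weight 15+13=28, value 28+19=47
- food bag+med kit: weight 10+15=25, value 13+28=41
- stove+tent: weight 8+13=21, value 21+19=40
Best: 53 pts.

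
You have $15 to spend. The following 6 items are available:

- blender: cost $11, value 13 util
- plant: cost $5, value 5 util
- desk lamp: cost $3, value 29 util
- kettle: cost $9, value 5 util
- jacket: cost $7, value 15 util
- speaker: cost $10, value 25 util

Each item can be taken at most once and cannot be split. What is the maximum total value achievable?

54 util

Check high-value combinations within $15:
- desk lamp+speaker: cost 3+10=13, value 29+25=54
- plant+desk lamp+jacket: cost 5+3+7=15, value 5+29+15=49
- desk lamp+jacket: cost 3+7=10, value 29+15=44
- blender+desk lamp: cost 11+3=14, value 13+29=42
- plant+desk lamp: cost 5+3=8, value 5+29=34
Best: 54 util.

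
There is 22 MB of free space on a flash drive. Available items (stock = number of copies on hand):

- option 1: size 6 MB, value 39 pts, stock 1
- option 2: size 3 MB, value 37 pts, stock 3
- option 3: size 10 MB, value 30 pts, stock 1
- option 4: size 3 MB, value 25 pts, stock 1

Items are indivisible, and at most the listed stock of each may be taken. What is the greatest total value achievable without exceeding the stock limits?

175 pts

Best selections within size 22 and stock limits:
- 1×option 1 + 3×option 2 + 1×option 4: size 18, value 175
- 3×option 2 + 1×option 3 + 1×option 4: size 22, value 166
- 1×option 1 + 3×option 2: size 15, value 150
- 1×option 1 + 2×option 2 + 1×option 3: size 22, value 143
Best: 175 pts.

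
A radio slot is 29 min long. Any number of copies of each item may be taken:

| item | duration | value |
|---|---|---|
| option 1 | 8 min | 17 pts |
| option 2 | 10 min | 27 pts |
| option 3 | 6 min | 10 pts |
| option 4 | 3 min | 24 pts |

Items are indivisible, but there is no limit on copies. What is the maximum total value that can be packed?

Best value-per-unit is option 4 at 24/3, and filling with it alone uses duration 9×3=27. No mix of the others beats 9×24 = 216.

216 pts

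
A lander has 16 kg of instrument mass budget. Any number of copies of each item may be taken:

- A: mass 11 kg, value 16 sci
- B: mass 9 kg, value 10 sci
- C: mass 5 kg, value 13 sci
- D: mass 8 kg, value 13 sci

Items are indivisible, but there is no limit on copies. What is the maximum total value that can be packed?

39 sci

Best value-per-unit is C at 13/5, and filling with it alone uses mass 3×5=15. No mix of the others beats 3×13 = 39.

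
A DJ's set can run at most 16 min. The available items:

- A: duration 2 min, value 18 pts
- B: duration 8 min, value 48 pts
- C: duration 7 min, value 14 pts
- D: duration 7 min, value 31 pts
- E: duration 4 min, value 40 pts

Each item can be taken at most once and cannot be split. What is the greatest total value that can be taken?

Check high-value combinations within 16 min:
- A+B+E: duration 2+8+4=14, value 18+48+40=106
- A+D+E: duration 2+7+4=13, value 18+31+40=89
- B+E: duration 8+4=12, value 48+40=88
Best: 106 pts.

106 pts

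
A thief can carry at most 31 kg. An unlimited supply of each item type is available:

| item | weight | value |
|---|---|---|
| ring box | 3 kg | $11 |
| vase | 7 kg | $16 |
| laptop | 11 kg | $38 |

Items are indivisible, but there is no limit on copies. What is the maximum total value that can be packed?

Best value-per-unit is ring box at 11/3, and filling with it alone uses weight 10×3=30. No mix of the others beats 10×11 = 110.

$110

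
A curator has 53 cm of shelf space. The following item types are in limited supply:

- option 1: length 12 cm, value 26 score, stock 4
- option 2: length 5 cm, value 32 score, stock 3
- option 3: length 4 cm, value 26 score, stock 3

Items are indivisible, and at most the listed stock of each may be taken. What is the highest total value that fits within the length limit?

Best selections within length 53 and stock limits:
- 2×option 1 + 3×option 2 + 3×option 3: length 51, value 226
- 1×option 1 + 3×option 2 + 3×option 3: length 39, value 200
Best: 226 score.

226 score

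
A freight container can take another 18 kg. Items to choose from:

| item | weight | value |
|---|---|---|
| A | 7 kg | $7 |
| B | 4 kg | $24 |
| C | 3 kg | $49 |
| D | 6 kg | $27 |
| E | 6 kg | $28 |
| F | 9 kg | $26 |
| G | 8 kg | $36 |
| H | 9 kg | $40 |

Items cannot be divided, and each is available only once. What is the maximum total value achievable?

$117

Check high-value combinations within 18 kg:
- C+E+H: weight 3+6+9=18, value 49+28+40=117
- C+D+H: weight 3+6+9=18, value 49+27+40=116
- B+C+H: weight 4+3+9=16, value 24+49+40=113
Best: $117.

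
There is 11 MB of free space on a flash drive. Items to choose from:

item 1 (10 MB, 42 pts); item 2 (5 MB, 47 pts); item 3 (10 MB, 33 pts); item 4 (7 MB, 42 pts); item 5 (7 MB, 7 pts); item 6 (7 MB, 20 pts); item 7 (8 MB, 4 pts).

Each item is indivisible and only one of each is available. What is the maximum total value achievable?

This is a 0/1 knapsack; check combinations near the capacity.
- item 2: size 5, value 47
- item 4: size 7, value 42
- item 1: size 10, value 42
- item 3: size 10, value 33
Best: 47 pts.

47 pts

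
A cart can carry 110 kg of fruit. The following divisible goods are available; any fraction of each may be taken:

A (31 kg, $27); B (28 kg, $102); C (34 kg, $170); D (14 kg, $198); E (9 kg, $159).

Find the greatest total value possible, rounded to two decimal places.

Take in order of value per unit:
- E (159/9 per unit): all 9 → value 159, running total 159.00
- D (198/14 per unit): all 14 → value 198, running total 357.00
- C (170/34 per unit): all 34 → value 170, running total 527.00
- B (102/28 per unit): all 28 → value 102, running total 629.00
- A (27/31 per unit): 25 of 31 → value 25×27/31 = 21.7742, running total 650.77
Total 650.77.

650.77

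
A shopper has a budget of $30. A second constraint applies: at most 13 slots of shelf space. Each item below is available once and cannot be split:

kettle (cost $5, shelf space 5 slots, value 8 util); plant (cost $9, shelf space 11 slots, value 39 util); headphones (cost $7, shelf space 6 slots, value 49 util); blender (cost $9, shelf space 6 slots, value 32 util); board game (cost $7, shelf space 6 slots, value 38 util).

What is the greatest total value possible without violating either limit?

87 util

Feasible sets respecting both limits:
- headphones+board game: cost 14, shelf space 12, value 87
- headphones+blender: cost 16, shelf space 12, value 81
- blender+board game: cost 16, shelf space 12, value 70
- kettle+headphones: cost 12, shelf space 11, value 57
Best: 87 util.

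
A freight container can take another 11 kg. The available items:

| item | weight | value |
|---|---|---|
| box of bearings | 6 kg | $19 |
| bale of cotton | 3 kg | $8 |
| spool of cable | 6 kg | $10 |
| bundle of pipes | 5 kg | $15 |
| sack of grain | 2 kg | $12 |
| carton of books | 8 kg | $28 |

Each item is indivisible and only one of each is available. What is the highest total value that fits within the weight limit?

$40

Check high-value combinations within 11 kg:
- sack of grain+carton of books: weight 2+8=10, value 12+28=40
- box of bearings+bale of cotton+sack of grain: weight 6+3+2=11, value 19+8+12=39
- bale of cotton+carton of books: weight 3+8=11, value 8+28=36
Best: $40.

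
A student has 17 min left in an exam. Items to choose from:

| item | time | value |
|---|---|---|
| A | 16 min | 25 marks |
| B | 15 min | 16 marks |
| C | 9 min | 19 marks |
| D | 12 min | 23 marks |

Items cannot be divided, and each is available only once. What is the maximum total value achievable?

25 marks

This is a 0/1 knapsack; check combinations near the capacity.
- A: time 16, value 25
- D: time 12, value 23
- C: time 9, value 19
Best: 25 marks.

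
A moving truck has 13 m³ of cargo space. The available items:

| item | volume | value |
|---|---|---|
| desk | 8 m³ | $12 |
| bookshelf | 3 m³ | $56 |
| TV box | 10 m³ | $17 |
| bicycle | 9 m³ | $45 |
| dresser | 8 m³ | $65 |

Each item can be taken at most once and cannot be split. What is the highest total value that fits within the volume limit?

$121

Check high-value combinations within 13 m³:
- bookshelf+dresser: volume 3+8=11, value 56+65=121
- bookshelf+bicycle: volume 3+9=12, value 56+45=101
- bookshelf+TV box: volume 3+10=13, value 56+17=73
Best: $121.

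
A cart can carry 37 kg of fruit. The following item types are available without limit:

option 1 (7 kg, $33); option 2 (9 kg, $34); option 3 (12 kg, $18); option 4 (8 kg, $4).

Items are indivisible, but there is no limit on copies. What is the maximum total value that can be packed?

Best value-per-unit is option 1 at 33/7; filling with it alone gives 5×33 = 165.
Optimal mix: 4×option 1 + 1×option 2 → weight 37, value 166.

$166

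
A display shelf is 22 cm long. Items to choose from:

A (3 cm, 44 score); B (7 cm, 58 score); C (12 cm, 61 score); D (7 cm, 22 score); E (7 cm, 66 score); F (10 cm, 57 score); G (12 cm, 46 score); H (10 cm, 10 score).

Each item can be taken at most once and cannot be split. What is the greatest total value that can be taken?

This is a 0/1 knapsack; check combinations near the capacity.
- A+C+E: length 3+12+7=22, value 44+61+66=171
- A+B+E: length 3+7+7=17, value 44+58+66=168
- A+E+F: length 3+7+10=20, value 44+66+57=167
- A+B+C: length 3+7+12=22, value 44+58+61=163
Best: 171 score.

171 score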